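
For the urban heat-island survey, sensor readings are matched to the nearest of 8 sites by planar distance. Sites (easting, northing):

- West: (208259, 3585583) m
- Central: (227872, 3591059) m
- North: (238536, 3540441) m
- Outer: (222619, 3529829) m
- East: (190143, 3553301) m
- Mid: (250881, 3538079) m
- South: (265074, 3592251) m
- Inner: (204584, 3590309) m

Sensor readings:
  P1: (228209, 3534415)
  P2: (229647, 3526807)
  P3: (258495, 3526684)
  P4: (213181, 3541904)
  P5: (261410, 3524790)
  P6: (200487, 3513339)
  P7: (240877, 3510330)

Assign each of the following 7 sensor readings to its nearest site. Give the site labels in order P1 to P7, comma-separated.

Outer, Outer, Mid, Outer, Mid, Outer, Outer

P1 → Outer (d²=52279496.00)
P2 → Outer (d²=58525268.00)
P3 → Mid (d²=187819021.00)
P4 → Outer (d²=234881469.00)
P5 → Mid (d²=287457362.00)
P6 → Outer (d²=761745524.00)
P7 → Outer (d²=713565565.00)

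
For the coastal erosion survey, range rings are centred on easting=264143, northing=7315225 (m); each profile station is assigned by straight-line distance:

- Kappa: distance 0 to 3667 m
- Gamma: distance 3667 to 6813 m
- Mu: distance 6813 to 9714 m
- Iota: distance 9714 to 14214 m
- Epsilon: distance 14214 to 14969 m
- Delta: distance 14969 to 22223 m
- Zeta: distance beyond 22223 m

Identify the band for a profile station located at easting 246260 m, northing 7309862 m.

Distance = √((246260−264143)² + (7309862−7315225)²) = √(319801689.000 + 28761769.000) = 18669.854 m.
14969 ≤ 18669.854 < 22223 → Delta.

Delta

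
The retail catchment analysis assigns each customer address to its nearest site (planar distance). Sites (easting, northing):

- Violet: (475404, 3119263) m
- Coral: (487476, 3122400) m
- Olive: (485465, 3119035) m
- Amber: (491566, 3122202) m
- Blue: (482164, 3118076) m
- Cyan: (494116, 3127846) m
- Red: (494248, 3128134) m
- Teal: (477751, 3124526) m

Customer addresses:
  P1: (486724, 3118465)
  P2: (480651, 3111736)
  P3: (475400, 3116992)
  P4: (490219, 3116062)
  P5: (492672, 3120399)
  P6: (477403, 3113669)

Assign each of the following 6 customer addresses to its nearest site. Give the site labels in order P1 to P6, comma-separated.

P1 → Olive (d²=1909981.00)
P2 → Blue (d²=42484769.00)
P3 → Violet (d²=5157457.00)
P4 → Olive (d²=31439245.00)
P5 → Amber (d²=4474045.00)
P6 → Violet (d²=35288837.00)

Olive, Blue, Violet, Olive, Amber, Violet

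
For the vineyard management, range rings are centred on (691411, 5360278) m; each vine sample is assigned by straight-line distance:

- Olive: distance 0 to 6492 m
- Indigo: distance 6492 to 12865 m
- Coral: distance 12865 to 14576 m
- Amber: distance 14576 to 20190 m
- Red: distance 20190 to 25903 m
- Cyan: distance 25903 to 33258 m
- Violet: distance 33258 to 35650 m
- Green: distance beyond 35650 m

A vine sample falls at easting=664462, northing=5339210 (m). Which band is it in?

Distance = √((664462−691411)² + (5339210−5360278)²) = √(726248601.000 + 443860624.000) = 34206.859 m.
33258 ≤ 34206.859 < 35650 → Violet.

Violet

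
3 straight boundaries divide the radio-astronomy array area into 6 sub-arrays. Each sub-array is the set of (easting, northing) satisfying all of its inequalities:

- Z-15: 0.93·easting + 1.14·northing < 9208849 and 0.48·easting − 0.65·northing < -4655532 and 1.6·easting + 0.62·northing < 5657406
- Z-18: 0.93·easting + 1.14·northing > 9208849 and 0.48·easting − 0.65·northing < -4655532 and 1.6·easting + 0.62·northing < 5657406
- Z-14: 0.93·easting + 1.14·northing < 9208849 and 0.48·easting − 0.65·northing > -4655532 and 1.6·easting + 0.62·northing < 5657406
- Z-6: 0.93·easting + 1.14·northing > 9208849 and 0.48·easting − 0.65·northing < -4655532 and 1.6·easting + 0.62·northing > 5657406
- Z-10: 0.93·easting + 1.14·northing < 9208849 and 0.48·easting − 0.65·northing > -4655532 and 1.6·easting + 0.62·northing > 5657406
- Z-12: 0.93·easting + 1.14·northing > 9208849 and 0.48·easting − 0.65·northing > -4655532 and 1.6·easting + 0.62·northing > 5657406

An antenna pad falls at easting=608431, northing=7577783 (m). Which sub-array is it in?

0.93·608431 + 1.14·7577783 = 9204513.450, which is < 9208849
0.48·608431 − 0.65·7577783 = -4633512.070, which is > -4655532
1.6·608431 + 0.62·7577783 = 5671715.060, which is > 5657406
This sign pattern matches Z-10.

Z-10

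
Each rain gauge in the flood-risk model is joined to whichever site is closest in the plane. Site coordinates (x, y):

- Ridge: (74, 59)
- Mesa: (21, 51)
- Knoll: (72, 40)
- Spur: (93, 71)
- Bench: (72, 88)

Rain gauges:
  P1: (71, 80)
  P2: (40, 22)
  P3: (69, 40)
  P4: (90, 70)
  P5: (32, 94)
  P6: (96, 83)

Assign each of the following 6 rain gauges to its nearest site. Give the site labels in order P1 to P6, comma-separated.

P1 → Bench (d²=65.00)
P2 → Mesa (d²=1202.00)
P3 → Knoll (d²=9.00)
P4 → Spur (d²=10.00)
P5 → Bench (d²=1636.00)
P6 → Spur (d²=153.00)

Bench, Mesa, Knoll, Spur, Bench, Spur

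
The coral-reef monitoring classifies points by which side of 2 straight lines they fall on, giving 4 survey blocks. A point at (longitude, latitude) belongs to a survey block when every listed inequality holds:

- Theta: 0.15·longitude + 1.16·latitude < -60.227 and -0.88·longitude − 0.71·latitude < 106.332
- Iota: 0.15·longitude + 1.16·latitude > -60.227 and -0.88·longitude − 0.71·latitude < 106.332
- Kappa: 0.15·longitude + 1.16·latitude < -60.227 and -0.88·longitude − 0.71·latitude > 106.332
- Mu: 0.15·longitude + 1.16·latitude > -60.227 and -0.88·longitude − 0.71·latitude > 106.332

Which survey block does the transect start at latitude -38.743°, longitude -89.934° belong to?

0.15·-89.934 + 1.16·-38.743 = -58.432, which is > -60.227
-0.88·-89.934 − 0.71·-38.743 = 106.649, which is > 106.332
This sign pattern matches Mu.

Mu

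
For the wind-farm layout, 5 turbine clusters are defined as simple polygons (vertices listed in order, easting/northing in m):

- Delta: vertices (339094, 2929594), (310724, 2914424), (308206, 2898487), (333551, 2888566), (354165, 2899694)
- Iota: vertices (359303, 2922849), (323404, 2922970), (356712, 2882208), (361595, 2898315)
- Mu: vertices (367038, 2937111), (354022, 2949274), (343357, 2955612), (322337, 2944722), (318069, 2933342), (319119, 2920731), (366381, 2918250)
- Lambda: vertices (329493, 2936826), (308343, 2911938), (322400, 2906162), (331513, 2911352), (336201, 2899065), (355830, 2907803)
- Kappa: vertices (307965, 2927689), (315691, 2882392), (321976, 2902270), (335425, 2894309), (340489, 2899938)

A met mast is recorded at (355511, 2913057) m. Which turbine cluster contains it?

Cast a ray rightward from (355511, 2913057). For each polygon, the edges (by vertex number in listed order) whose endpoints lie on opposite sides of northing = 2913057, where each meets that height, and whether that is right or left of the point:
Delta: 2–3 at easting≈310508.0 (left), 5–1 at easting≈347429.4 (left) → 0 crossings.
Iota: 2–3 at easting≈331504.2 (left), 4–1 at easting≈360217.8 (right) → 1 crossing.
Mu: no edge straddles that height → 0 crossings.
Lambda: 1–2 at easting≈309293.9 (left), 6–1 at easting≈351062.2 (left) → 0 crossings.
Kappa: 1–2 at easting≈310460.7 (left), 5–1 at easting≈325113.6 (left) → 0 crossings.
Only Iota has an odd count, so the point is inside Iota.

Iota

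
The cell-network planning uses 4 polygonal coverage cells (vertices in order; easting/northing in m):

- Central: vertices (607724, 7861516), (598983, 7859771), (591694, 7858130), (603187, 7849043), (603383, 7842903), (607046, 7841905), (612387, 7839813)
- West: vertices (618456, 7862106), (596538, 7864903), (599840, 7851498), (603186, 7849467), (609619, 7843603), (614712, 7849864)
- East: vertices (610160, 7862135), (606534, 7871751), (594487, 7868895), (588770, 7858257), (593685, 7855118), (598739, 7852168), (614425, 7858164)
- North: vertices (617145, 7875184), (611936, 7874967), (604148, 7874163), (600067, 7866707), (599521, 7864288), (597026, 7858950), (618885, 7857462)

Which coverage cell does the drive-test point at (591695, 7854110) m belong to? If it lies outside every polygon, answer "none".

none

Cast a ray rightward from (591695, 7854110). For each polygon, the edges (by vertex number in listed order) whose endpoints lie on opposite sides of northing = 7854110, where each meets that height, and whether that is right or left of the point:
Central: 3–4 at easting≈596778.4 (right), 7–1 at easting≈609315.2 (right) → 2 crossings.
West: 2–3 at easting≈599196.6 (right), 6–1 at easting≈616010.6 (right) → 2 crossings.
East: 5–6 at easting≈595411.9 (right), 6–7 at easting≈603819.4 (right) → 2 crossings.
North: no edge straddles that height → 0 crossings.
All counts are even, so the point lies outside every listed polygon.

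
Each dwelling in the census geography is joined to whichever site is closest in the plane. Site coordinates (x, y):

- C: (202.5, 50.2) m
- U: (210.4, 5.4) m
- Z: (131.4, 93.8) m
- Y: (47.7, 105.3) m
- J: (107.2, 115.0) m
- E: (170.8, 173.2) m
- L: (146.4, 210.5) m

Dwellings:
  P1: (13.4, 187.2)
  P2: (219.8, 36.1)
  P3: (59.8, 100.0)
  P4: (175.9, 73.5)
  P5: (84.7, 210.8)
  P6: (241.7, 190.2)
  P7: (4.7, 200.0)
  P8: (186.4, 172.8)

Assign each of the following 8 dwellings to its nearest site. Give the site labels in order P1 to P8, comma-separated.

Y, C, Y, C, L, E, Y, E

P1 → Y (d²=7884.10)
P2 → C (d²=498.10)
P3 → Y (d²=174.50)
P4 → C (d²=1250.45)
P5 → L (d²=3806.98)
P6 → E (d²=5315.81)
P7 → Y (d²=10817.09)
P8 → E (d²=243.52)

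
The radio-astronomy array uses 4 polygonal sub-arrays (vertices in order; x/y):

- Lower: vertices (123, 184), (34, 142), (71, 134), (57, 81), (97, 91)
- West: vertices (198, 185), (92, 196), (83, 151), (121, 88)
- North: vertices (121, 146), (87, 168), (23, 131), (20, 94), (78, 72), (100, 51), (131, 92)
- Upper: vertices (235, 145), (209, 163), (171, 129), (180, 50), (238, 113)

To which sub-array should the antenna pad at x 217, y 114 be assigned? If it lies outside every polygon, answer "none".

Cast a ray rightward from (217, 114). For each polygon, the edges (by vertex number in listed order) whose endpoints lie on opposite sides of y = 114, where each meets that height, and whether that is right or left of the point:
Lower: 3–4 at x≈65.7 (left), 5–1 at x≈103.4 (left) → 0 crossings.
West: 3–4 at x≈105.3 (left), 4–1 at x≈141.6 (left) → 0 crossings.
North: 3–4 at x≈21.6 (left), 7–1 at x≈126.9 (left) → 0 crossings.
Upper: 3–4 at x≈172.7 (left), 5–1 at x≈237.9 (right) → 1 crossing.
Only Upper has an odd count, so the point is inside Upper.

Upper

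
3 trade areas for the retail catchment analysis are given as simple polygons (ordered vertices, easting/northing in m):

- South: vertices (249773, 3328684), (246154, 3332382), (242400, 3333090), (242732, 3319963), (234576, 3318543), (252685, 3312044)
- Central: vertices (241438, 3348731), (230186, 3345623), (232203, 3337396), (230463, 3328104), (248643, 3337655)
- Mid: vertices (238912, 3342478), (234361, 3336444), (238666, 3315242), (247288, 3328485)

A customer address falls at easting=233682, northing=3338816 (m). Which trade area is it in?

Cast a ray rightward from (233682, 3338816). For each polygon, the edges (by vertex number in listed order) whose endpoints lie on opposite sides of northing = 3338816, where each meets that height, and whether that is right or left of the point:
South: no edge straddles that height → 0 crossings.
Central: 2–3 at easting≈231854.9 (left), 5–1 at easting≈247887.8 (right) → 1 crossing.
Mid: 1–2 at easting≈236150.0 (right), 4–1 at easting≈241104.0 (right) → 2 crossings.
Only Central has an odd count, so the point is inside Central.

Central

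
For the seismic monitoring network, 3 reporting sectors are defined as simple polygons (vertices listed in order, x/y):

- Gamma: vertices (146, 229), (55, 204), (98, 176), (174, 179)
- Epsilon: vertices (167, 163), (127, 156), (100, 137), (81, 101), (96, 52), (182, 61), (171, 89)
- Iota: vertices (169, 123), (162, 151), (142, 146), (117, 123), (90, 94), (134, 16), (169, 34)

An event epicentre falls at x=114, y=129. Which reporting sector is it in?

Cast a ray rightward from (114, 129). For each polygon, the edges (by vertex number in listed order) whose endpoints lie on opposite sides of y = 129, where each meets that height, and whether that is right or left of the point:
Gamma: no edge straddles that height → 0 crossings.
Epsilon: 3–4 at x≈95.8 (left), 7–1 at x≈168.8 (right) → 1 crossing.
Iota: 1–2 at x≈167.5 (right), 3–4 at x≈123.5 (right) → 2 crossings.
Only Epsilon has an odd count, so the point is inside Epsilon.

Epsilon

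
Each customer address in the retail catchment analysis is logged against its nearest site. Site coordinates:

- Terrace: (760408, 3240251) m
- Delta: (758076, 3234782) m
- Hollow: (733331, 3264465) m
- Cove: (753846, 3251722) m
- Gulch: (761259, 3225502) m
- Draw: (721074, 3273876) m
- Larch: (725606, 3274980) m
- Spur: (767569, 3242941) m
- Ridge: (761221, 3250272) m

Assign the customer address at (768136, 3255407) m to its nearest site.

Ridge

Squared distances to each site:
Terrace: 289426320.000; Delta: 526594225.000; Hollow: 1293435389.000; Cove: 217783325.000; Gulch: 941602154.000; Draw: 2555935805.000; Larch: 2191903229.000; Spur: 155722645.000; Ridge: 74185450.000.
Minimum at Ridge.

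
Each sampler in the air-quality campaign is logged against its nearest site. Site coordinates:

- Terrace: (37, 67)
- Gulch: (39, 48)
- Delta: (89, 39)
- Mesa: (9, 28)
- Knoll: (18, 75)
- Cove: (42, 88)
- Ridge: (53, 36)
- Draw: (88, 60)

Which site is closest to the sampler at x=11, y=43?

Mesa

Squared distances to each site:
Terrace: 1252.000; Gulch: 809.000; Delta: 6100.000; Mesa: 229.000; Knoll: 1073.000; Cove: 2986.000; Ridge: 1813.000; Draw: 6218.000.
Minimum at Mesa.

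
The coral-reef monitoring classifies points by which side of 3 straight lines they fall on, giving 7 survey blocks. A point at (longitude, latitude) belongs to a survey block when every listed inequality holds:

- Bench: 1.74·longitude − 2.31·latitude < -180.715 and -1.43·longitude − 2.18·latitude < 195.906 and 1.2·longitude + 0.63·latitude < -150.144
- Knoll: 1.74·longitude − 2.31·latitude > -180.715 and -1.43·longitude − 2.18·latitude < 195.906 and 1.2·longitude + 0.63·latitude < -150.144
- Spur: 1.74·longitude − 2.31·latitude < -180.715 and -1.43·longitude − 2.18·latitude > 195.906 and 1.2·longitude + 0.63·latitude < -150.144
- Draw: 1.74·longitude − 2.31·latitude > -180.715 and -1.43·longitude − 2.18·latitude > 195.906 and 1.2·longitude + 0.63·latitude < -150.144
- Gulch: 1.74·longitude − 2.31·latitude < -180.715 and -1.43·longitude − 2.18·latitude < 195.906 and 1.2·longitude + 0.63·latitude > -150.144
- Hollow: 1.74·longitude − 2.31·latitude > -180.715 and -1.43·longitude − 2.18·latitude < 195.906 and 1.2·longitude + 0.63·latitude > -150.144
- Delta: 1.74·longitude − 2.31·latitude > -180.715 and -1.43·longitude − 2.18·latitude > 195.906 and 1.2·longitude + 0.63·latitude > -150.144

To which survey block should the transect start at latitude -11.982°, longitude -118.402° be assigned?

Hollow

1.74·-118.402 − 2.31·-11.982 = -178.341, which is > -180.715
-1.43·-118.402 − 2.18·-11.982 = 195.436, which is < 195.906
1.2·-118.402 + 0.63·-11.982 = -149.631, which is > -150.144
This sign pattern matches Hollow.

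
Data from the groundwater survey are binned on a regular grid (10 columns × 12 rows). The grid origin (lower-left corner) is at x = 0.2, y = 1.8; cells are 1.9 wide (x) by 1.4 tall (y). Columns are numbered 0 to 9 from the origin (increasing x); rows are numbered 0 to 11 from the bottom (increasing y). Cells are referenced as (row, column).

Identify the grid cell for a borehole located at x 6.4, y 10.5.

(6, 3)

Column index: ⌊(6.4 − 0.2) / 1.9⌋ = ⌊3.263⌋ = 3
Row offset from origin: ⌊(10.5 − 1.8) / 1.4⌋ = ⌊6.214⌋ = 6 → row 6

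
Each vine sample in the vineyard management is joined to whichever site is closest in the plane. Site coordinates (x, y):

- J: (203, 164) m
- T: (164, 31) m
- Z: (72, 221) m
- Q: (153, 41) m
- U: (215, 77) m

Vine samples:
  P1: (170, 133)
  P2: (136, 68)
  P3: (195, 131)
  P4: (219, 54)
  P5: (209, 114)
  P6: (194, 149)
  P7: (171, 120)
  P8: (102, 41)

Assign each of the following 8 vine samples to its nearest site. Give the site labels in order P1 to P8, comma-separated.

P1 → J (d²=2050.00)
P2 → Q (d²=1018.00)
P3 → J (d²=1153.00)
P4 → U (d²=545.00)
P5 → U (d²=1405.00)
P6 → J (d²=306.00)
P7 → J (d²=2960.00)
P8 → Q (d²=2601.00)

J, Q, J, U, U, J, J, Q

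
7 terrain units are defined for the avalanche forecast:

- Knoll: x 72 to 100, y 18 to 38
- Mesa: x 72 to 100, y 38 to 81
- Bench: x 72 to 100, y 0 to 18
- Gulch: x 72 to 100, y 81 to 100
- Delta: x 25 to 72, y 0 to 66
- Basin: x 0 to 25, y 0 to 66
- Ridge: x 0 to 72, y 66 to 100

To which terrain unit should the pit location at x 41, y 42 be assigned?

The point has x = 41 and y = 42.
Only Delta satisfies 25 ≤ x ≤ 72 and 0 ≤ y ≤ 66.

Delta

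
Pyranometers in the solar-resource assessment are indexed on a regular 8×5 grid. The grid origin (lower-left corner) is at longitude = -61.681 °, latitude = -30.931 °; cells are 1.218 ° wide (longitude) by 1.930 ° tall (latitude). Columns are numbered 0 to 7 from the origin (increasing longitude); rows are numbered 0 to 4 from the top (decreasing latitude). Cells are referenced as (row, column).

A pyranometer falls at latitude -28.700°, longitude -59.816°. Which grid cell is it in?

Column index: ⌊(-59.816 − -61.681) / 1.218⌋ = ⌊1.531⌋ = 1
Row offset from origin: ⌊(-28.700 − -30.931) / 1.930⌋ = ⌊1.156⌋ = 1 → row 3 (counted from top)

(3, 1)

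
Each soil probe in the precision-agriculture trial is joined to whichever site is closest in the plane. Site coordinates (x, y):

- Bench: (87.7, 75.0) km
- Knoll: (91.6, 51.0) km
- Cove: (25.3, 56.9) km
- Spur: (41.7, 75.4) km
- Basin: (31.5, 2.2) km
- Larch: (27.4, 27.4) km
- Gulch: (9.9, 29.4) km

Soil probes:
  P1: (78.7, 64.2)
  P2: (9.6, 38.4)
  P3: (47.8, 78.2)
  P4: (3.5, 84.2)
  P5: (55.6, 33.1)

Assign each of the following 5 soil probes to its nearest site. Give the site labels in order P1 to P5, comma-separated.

Bench, Gulch, Spur, Cove, Larch

P1 → Bench (d²=197.64)
P2 → Gulch (d²=81.09)
P3 → Spur (d²=45.05)
P4 → Cove (d²=1220.53)
P5 → Larch (d²=827.73)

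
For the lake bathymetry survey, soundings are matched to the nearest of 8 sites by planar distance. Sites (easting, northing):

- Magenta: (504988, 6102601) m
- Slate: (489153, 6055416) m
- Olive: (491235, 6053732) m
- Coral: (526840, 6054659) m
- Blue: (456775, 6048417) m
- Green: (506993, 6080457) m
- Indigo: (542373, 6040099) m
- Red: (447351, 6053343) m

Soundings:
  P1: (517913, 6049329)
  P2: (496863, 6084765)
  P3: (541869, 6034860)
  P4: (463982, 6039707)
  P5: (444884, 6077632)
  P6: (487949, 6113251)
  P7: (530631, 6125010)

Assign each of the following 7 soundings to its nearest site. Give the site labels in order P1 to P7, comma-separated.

P1 → Coral (d²=108100229.00)
P2 → Green (d²=121175764.00)
P3 → Indigo (d²=27701137.00)
P4 → Blue (d²=127804949.00)
P5 → Red (d²=596041610.00)
P6 → Magenta (d²=403750021.00)
P7 → Magenta (d²=1159726730.00)

Coral, Green, Indigo, Blue, Red, Magenta, Magenta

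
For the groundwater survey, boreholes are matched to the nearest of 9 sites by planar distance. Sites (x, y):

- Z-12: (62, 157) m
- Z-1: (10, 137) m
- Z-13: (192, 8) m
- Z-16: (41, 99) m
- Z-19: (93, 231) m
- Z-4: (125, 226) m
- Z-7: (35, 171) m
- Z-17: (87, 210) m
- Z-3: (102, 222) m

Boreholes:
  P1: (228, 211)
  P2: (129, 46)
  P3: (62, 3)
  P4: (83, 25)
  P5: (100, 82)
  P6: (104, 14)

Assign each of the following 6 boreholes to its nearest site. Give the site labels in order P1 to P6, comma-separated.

P1 → Z-4 (d²=10834.00)
P2 → Z-13 (d²=5413.00)
P3 → Z-16 (d²=9657.00)
P4 → Z-16 (d²=7240.00)
P5 → Z-16 (d²=3770.00)
P6 → Z-13 (d²=7780.00)

Z-4, Z-13, Z-16, Z-16, Z-16, Z-13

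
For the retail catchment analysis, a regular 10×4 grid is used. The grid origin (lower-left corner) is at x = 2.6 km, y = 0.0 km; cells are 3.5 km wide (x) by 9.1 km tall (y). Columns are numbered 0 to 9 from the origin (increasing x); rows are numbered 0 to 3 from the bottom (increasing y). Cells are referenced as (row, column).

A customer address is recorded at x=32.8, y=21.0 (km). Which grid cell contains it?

Column index: ⌊(32.8 − 2.6) / 3.5⌋ = ⌊8.629⌋ = 8
Row offset from origin: ⌊(21.0 − 0.0) / 9.1⌋ = ⌊2.308⌋ = 2 → row 2

(2, 8)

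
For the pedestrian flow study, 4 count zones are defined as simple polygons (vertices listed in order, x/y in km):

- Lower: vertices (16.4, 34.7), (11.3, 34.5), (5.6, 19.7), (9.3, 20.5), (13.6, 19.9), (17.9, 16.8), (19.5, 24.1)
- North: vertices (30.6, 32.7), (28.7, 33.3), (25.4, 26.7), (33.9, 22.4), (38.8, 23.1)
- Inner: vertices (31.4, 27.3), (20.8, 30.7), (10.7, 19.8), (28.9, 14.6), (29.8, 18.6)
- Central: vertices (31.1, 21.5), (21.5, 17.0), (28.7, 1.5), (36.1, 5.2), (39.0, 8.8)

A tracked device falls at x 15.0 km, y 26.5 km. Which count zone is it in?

Lower

Cast a ray rightward from (15.0, 26.5). For each polygon, the edges (by vertex number in listed order) whose endpoints lie on opposite sides of y = 26.5, where each meets that height, and whether that is right or left of the point:
Lower: 2–3 at x≈8.22 (left), 7–1 at x≈18.80 (right) → 1 crossing.
North: 3–4 at x≈25.80 (right), 5–1 at x≈35.90 (right) → 2 crossings.
Inner: 2–3 at x≈16.91 (right), 5–1 at x≈31.25 (right) → 2 crossings.
Central: no edge straddles that height → 0 crossings.
Only Lower has an odd count, so the point is inside Lower.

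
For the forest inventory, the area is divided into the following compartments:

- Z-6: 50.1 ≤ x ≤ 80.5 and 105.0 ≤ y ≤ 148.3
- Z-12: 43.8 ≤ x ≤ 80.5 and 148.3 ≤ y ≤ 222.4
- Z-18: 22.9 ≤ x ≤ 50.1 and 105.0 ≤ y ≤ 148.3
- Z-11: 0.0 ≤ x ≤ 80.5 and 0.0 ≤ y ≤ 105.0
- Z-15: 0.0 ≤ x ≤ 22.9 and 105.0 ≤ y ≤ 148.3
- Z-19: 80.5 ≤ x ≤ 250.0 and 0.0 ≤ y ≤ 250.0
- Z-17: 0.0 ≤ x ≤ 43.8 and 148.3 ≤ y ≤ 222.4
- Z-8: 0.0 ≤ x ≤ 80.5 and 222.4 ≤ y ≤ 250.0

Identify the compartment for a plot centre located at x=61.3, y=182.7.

The point has x = 61.3 and y = 182.7.
Only Z-12 satisfies 43.8 ≤ x ≤ 80.5 and 148.3 ≤ y ≤ 222.4.

Z-12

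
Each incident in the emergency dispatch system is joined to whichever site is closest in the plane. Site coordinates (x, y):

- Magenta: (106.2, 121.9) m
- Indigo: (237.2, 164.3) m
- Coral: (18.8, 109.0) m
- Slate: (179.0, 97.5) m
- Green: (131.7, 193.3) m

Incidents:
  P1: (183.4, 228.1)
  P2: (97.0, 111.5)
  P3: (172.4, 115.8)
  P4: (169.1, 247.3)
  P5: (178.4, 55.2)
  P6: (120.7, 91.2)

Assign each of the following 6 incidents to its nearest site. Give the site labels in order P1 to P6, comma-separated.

Green, Magenta, Slate, Green, Slate, Magenta

P1 → Green (d²=3883.93)
P2 → Magenta (d²=192.80)
P3 → Slate (d²=378.45)
P4 → Green (d²=4314.76)
P5 → Slate (d²=1789.65)
P6 → Magenta (d²=1152.74)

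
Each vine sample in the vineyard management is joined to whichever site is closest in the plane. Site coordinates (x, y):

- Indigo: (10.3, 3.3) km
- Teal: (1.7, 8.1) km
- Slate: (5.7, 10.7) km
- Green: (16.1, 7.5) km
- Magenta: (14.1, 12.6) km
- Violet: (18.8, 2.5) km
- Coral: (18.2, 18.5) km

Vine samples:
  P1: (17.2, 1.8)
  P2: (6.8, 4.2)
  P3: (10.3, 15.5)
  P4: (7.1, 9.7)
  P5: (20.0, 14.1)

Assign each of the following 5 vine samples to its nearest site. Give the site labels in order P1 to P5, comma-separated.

P1 → Violet (d²=3.05)
P2 → Indigo (d²=13.06)
P3 → Magenta (d²=22.85)
P4 → Slate (d²=2.96)
P5 → Coral (d²=22.60)

Violet, Indigo, Magenta, Slate, Coral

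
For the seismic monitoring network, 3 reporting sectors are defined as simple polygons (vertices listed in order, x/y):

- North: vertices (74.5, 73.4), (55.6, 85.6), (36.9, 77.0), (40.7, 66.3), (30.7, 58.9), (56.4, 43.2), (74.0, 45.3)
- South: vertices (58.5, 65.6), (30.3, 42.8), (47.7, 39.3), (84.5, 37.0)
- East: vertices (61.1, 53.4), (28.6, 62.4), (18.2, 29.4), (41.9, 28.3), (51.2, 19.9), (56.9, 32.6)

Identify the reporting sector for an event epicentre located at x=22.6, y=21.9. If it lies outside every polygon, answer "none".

none

Cast a ray rightward from (22.6, 21.9). For each polygon, the edges (by vertex number in listed order) whose endpoints lie on opposite sides of y = 21.9, where each meets that height, and whether that is right or left of the point:
North: no edge straddles that height → 0 crossings.
South: no edge straddles that height → 0 crossings.
East: 4–5 at x≈48.99 (right), 5–6 at x≈52.10 (right) → 2 crossings.
All counts are even, so the point lies outside every listed polygon.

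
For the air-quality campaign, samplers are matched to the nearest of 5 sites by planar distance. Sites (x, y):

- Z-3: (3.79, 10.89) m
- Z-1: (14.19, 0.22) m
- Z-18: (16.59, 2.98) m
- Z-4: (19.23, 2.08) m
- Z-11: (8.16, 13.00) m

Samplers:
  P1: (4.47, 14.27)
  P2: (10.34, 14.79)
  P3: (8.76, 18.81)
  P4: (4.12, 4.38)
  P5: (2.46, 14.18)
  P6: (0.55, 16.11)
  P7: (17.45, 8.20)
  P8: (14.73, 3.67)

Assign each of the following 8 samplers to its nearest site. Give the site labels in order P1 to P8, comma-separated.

P1 → Z-3 (d²=11.89)
P2 → Z-11 (d²=7.96)
P3 → Z-11 (d²=34.12)
P4 → Z-3 (d²=42.49)
P5 → Z-3 (d²=12.59)
P6 → Z-3 (d²=37.75)
P7 → Z-18 (d²=27.99)
P8 → Z-18 (d²=3.94)

Z-3, Z-11, Z-11, Z-3, Z-3, Z-3, Z-18, Z-18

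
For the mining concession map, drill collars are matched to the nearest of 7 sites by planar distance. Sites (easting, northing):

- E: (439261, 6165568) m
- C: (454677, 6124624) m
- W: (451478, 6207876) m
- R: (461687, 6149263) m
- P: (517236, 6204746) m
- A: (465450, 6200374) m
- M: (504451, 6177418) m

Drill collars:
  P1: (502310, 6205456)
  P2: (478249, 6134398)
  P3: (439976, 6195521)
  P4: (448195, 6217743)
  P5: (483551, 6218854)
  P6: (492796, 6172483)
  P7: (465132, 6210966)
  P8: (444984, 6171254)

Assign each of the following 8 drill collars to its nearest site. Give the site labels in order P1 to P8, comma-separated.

P1 → P (d²=223289576.00)
P2 → R (d²=495268069.00)
P3 → W (d²=284942029.00)
P4 → W (d²=108135778.00)
P5 → A (d²=669156601.00)
P6 → M (d²=160193250.00)
P7 → A (d²=112291588.00)
P8 → E (d²=65083325.00)

P, R, W, W, A, M, A, E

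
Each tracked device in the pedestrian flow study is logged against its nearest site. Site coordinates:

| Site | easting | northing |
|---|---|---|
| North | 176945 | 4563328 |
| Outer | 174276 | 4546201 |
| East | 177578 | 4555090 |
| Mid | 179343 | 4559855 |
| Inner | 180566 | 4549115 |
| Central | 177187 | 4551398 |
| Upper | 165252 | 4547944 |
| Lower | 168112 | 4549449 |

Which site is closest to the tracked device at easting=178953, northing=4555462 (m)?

Squared distances to each site:
North: 65906020.000; Outer: 107640450.000; East: 2029009.000; Mid: 19450549.000; Inner: 42886178.000; Central: 19634852.000; Upper: 244237725.000; Lower: 153683450.000.
Minimum at East.

East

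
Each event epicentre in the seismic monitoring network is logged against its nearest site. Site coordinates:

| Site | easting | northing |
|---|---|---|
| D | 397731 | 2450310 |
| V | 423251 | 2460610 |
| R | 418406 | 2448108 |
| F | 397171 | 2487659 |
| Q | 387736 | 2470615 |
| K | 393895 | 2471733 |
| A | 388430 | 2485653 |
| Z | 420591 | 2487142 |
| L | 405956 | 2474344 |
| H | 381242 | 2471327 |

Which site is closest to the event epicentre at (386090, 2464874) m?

Squared distances to each site:
D: 347622977.000; V: 1399121617.000; R: 1325422612.000; F: 641944786.000; Q: 35668397.000; K: 107963906.000; A: 437242441.000; Z: 1686182825.000; L: 484338856.000; H: 65144313.000.
Minimum at Q.

Q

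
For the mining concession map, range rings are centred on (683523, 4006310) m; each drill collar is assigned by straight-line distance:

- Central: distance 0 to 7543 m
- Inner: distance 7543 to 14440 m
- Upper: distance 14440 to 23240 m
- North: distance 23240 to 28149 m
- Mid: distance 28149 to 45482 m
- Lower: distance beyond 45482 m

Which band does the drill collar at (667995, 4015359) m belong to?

Distance = √((667995−683523)² + (4015359−4006310)²) = √(241118784.000 + 81884401.000) = 17972.289 m.
14440 ≤ 17972.289 < 23240 → Upper.

Upper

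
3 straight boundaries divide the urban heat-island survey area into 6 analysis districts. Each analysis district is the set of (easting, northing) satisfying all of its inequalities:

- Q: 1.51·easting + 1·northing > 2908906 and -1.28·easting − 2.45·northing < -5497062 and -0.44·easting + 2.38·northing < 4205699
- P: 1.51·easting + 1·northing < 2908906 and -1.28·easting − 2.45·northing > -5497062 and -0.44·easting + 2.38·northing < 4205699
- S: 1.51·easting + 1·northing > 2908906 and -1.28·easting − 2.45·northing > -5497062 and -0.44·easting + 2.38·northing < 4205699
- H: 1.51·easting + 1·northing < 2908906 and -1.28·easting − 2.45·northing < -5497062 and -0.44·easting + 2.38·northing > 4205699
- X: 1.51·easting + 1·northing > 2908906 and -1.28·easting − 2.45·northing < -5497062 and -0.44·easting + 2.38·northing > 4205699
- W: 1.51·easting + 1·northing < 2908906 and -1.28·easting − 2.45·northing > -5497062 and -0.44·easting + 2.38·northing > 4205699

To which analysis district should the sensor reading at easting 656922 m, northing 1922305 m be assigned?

X

1.51·656922 + 1·1922305 = 2914257.220, which is > 2908906
-1.28·656922 − 2.45·1922305 = -5550507.410, which is < -5497062
-0.44·656922 + 2.38·1922305 = 4286040.220, which is > 4205699
This sign pattern matches X.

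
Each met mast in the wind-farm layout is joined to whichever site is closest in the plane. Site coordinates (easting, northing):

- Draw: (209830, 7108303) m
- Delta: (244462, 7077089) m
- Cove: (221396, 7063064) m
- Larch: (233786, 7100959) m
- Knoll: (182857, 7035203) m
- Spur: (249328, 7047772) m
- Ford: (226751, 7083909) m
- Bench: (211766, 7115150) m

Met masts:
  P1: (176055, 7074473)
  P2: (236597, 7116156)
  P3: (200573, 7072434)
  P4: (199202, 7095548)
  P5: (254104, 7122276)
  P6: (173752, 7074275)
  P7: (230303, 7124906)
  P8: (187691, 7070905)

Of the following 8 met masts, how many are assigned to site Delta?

P1 → Knoll
P2 → Larch
P3 → Cove
P4 → Draw
P5 → Larch
P6 → Knoll
P7 → Bench
P8 → Cove
0 of the 8 go to Delta.

0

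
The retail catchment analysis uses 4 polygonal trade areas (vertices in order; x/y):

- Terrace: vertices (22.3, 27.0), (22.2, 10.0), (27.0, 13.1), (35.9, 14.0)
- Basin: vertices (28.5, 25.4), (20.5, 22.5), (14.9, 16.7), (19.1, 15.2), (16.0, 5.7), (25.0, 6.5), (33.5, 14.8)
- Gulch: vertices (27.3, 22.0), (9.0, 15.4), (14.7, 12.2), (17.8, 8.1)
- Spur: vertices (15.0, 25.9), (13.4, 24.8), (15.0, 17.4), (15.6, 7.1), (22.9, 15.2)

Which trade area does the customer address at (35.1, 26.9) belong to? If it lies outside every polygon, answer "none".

Cast a ray rightward from (35.1, 26.9). For each polygon, the edges (by vertex number in listed order) whose endpoints lie on opposite sides of y = 26.9, where each meets that height, and whether that is right or left of the point:
Terrace: 1–2 at x≈22.30 (left), 4–1 at x≈22.40 (left) → 0 crossings.
Basin: no edge straddles that height → 0 crossings.
Gulch: no edge straddles that height → 0 crossings.
Spur: no edge straddles that height → 0 crossings.
All counts are even, so the point lies outside every listed polygon.

none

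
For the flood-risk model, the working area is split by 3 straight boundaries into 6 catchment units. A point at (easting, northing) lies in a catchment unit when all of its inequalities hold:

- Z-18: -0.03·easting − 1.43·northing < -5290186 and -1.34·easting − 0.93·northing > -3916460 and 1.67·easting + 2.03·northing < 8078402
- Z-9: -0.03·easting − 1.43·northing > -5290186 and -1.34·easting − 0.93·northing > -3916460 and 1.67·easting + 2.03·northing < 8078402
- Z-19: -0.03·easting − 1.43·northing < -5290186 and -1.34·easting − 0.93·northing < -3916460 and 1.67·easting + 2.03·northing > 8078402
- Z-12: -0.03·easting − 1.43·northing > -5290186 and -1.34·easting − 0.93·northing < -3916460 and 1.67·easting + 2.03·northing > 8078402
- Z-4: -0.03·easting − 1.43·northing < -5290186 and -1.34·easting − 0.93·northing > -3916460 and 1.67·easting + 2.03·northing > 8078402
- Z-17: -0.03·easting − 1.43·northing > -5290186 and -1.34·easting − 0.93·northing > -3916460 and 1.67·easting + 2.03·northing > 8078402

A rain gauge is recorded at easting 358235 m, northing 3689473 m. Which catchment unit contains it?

-0.03·358235 − 1.43·3689473 = -5286693.440, which is > -5290186
-1.34·358235 − 0.93·3689473 = -3911244.790, which is > -3916460
1.67·358235 + 2.03·3689473 = 8087882.640, which is > 8078402
This sign pattern matches Z-17.

Z-17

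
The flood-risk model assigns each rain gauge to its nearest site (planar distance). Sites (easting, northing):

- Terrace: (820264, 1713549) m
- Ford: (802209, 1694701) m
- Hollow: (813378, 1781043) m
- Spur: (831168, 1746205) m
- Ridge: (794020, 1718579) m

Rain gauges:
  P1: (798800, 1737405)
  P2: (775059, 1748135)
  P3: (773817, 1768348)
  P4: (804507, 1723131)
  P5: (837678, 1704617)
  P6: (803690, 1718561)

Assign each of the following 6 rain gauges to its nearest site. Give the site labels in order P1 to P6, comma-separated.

Ridge, Ridge, Hollow, Ridge, Terrace, Ridge

P1 → Ridge (d²=377266676.00)
P2 → Ridge (d²=1233076657.00)
P3 → Hollow (d²=1726235746.00)
P4 → Ridge (d²=130697873.00)
P5 → Terrace (d²=383028020.00)
P6 → Ridge (d²=93509224.00)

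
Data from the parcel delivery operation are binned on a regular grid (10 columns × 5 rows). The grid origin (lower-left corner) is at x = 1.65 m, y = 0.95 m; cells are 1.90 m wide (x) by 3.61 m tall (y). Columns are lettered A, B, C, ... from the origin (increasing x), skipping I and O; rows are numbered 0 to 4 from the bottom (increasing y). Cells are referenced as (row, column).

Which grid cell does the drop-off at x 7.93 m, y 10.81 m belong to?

Column index: ⌊(7.93 − 1.65) / 1.90⌋ = ⌊3.305⌋ = 3 → column D
Row offset from origin: ⌊(10.81 − 0.95) / 3.61⌋ = ⌊2.731⌋ = 2 → row 2

(2, D)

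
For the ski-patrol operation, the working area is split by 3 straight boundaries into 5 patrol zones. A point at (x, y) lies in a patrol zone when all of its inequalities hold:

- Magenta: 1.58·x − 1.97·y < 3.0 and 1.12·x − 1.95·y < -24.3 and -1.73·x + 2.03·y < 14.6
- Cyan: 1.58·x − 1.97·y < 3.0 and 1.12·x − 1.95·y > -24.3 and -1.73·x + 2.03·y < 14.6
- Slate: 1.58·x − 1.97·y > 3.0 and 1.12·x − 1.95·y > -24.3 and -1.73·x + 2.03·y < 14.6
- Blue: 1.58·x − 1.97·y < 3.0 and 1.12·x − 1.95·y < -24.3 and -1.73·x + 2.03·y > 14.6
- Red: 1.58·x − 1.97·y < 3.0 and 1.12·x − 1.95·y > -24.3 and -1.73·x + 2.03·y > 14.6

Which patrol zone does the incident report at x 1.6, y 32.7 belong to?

Blue

1.58·1.6 − 1.97·32.7 = -61.891, which is < 3.0
1.12·1.6 − 1.95·32.7 = -61.973, which is < -24.3
-1.73·1.6 + 2.03·32.7 = 63.613, which is > 14.6
This sign pattern matches Blue.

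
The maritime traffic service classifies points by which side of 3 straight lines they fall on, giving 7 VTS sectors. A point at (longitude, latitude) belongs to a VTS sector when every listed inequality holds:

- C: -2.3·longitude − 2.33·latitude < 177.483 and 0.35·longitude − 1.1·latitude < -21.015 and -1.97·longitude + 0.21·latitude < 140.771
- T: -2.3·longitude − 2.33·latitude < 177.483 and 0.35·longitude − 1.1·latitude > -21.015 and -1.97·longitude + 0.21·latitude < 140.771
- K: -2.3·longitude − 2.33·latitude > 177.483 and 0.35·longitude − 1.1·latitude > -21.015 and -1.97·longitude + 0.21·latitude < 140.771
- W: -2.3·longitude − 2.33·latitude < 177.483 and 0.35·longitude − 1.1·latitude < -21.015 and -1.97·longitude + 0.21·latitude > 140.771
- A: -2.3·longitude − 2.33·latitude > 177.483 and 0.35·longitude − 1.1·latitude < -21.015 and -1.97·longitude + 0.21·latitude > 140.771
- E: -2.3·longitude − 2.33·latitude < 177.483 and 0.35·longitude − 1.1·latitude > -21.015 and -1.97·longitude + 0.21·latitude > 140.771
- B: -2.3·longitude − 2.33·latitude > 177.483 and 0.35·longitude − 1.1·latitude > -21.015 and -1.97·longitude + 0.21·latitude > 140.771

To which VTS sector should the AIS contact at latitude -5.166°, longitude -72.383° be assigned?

B

-2.3·-72.383 − 2.33·-5.166 = 178.518, which is > 177.483
0.35·-72.383 − 1.1·-5.166 = -19.651, which is > -21.015
-1.97·-72.383 + 0.21·-5.166 = 141.510, which is > 140.771
This sign pattern matches B.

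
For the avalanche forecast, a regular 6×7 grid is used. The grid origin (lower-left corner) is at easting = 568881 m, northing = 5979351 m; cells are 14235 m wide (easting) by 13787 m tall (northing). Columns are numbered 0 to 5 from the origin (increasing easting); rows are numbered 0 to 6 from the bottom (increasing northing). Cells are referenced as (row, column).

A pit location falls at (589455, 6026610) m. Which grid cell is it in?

(3, 1)

Column index: ⌊(589455 − 568881) / 14235⌋ = ⌊1.445⌋ = 1
Row offset from origin: ⌊(6026610 − 5979351) / 13787⌋ = ⌊3.428⌋ = 3 → row 3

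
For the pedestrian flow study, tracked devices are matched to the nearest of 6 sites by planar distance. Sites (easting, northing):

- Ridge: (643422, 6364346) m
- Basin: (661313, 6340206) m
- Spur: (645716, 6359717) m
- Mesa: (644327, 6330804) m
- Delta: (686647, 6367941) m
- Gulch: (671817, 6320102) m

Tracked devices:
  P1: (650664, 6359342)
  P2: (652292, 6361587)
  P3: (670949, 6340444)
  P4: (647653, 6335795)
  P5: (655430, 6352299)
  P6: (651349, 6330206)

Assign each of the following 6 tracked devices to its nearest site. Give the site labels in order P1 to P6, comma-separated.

Spur, Spur, Basin, Mesa, Spur, Mesa

P1 → Spur (d²=24623329.00)
P2 → Spur (d²=46740676.00)
P3 → Basin (d²=92909140.00)
P4 → Mesa (d²=35972357.00)
P5 → Spur (d²=149388520.00)
P6 → Mesa (d²=49666088.00)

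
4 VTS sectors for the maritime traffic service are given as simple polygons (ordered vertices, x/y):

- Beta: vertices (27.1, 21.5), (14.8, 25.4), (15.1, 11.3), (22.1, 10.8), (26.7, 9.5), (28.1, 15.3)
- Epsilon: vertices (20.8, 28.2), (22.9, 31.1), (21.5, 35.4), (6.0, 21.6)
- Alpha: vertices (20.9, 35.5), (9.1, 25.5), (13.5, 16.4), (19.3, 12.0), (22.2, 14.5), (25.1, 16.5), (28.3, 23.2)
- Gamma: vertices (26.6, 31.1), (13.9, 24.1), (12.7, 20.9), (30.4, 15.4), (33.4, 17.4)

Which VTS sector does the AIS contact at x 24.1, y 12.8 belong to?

Cast a ray rightward from (24.1, 12.8). For each polygon, the edges (by vertex number in listed order) whose endpoints lie on opposite sides of y = 12.8, where each meets that height, and whether that is right or left of the point:
Beta: 2–3 at x≈15.07 (left), 5–6 at x≈27.50 (right) → 1 crossing.
Epsilon: no edge straddles that height → 0 crossings.
Alpha: 3–4 at x≈18.25 (left), 4–5 at x≈20.23 (left) → 0 crossings.
Gamma: no edge straddles that height → 0 crossings.
Only Beta has an odd count, so the point is inside Beta.

Beta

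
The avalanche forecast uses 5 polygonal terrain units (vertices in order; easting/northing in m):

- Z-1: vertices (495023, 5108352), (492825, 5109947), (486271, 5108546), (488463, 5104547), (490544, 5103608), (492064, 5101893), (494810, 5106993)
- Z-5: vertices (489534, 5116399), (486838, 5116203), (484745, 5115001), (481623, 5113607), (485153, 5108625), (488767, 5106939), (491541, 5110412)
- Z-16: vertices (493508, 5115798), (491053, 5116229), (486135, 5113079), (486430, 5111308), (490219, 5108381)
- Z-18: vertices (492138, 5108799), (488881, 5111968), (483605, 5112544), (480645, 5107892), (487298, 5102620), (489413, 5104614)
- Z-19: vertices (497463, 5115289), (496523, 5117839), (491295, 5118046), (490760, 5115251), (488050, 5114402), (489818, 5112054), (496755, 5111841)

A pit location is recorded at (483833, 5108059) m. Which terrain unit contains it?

Z-18

Cast a ray rightward from (483833, 5108059). For each polygon, the edges (by vertex number in listed order) whose endpoints lie on opposite sides of northing = 5108059, where each meets that height, and whether that is right or left of the point:
Z-1: 3–4 at easting≈486537.9 (right), 7–1 at easting≈494977.1 (right) → 2 crossings.
Z-5: 5–6 at easting≈486366.2 (right), 6–7 at easting≈489661.6 (right) → 2 crossings.
Z-16: no edge straddles that height → 0 crossings.
Z-18: 3–4 at easting≈480751.3 (left), 6–1 at easting≈491656.2 (right) → 1 crossing.
Z-19: no edge straddles that height → 0 crossings.
Only Z-18 has an odd count, so the point is inside Z-18.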